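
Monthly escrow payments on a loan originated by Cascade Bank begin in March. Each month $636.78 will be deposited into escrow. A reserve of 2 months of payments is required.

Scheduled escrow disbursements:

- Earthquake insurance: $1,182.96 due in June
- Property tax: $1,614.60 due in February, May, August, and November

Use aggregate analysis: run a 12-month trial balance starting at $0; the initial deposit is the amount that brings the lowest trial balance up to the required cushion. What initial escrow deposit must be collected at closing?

Cushion = 2 × $636.78 = $1,273.56
Trial balance (start $0, +$636.78 each month, − disbursements):
  Mar: +$636.78 → $636.78
  Apr: +$636.78 → $1,273.56
  May: +$636.78 − $1,614.60 → $295.74
  Jun: +$636.78 − $1,182.96 → -$250.44
  Jul: +$636.78 → $386.34
  Aug: +$636.78 − $1,614.60 → -$591.48
  Sep: +$636.78 → $45.30
  Oct: +$636.78 → $682.08
  Nov: +$636.78 − $1,614.60 → -$295.74
  Dec: +$636.78 → $341.04
  Jan: +$636.78 → $977.82
  Feb: +$636.78 − $1,614.60 → $0.00
Lowest trial balance = -$591.48 (Aug)
Initial deposit = cushion − low point = $1,273.56 − (-$591.48) = $1,865.04

$1,865.04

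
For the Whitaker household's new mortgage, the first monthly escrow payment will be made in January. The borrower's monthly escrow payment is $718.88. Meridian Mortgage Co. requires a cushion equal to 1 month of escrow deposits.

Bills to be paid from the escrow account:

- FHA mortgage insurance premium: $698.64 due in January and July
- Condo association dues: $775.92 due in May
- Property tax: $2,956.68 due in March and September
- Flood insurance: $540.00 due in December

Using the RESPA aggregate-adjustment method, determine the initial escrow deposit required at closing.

Cushion = 1 × $718.88 = $718.88
Trial balance (start $0, +$718.88 each month, − disbursements):
  Jan: +$718.88 − $698.64 → $20.24
  Feb: +$718.88 → $739.12
  Mar: +$718.88 − $2,956.68 → -$1,498.68
  Apr: +$718.88 → -$779.80
  May: +$718.88 − $775.92 → -$836.84
  Jun: +$718.88 → -$117.96
  Jul: +$718.88 − $698.64 → -$97.72
  Aug: +$718.88 → $621.16
  Sep: +$718.88 − $2,956.68 → -$1,616.64
  Oct: +$718.88 → -$897.76
  Nov: +$718.88 → -$178.88
  Dec: +$718.88 − $540.00 → $0.00
Lowest trial balance = -$1,616.64 (Sep)
Initial deposit = cushion − low point = $718.88 − (-$1,616.64) = $2,335.52

$2,335.52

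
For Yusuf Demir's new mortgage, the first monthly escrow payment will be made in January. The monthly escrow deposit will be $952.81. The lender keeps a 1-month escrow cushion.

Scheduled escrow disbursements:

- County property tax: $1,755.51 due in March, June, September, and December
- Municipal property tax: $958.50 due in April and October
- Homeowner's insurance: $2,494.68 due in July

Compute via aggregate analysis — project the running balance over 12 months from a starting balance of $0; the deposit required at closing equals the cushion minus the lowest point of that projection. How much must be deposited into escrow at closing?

$1,247.34

Cushion = 1 × $952.81 = $952.81
Trial balance (start $0, +$952.81 each month, − disbursements):
  Jan: +$952.81 → $952.81
  Feb: +$952.81 → $1,905.62
  Mar: +$952.81 − $1,755.51 → $1,102.92
  Apr: +$952.81 − $958.50 → $1,097.23
  May: +$952.81 → $2,050.04
  Jun: +$952.81 − $1,755.51 → $1,247.34
  Jul: +$952.81 − $2,494.68 → -$294.53
  Aug: +$952.81 → $658.28
  Sep: +$952.81 − $1,755.51 → -$144.42
  Oct: +$952.81 − $958.50 → -$150.11
  Nov: +$952.81 → $802.70
  Dec: +$952.81 − $1,755.51 → $0.00
Lowest trial balance = -$294.53 (Jul)
Initial deposit = cushion − low point = $952.81 − (-$294.53) = $1,247.34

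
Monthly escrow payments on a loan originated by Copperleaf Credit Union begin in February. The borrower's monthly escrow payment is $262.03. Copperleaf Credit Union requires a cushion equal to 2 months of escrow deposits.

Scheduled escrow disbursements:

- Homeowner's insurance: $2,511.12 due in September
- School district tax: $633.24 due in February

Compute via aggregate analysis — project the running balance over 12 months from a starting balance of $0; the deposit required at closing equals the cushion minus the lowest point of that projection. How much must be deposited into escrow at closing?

Cushion = 2 × $262.03 = $524.06
Trial balance (start $0, +$262.03 each month, − disbursements):
  Feb: +$262.03 − $633.24 → -$371.21
  Mar: +$262.03 → -$109.18
  Apr: +$262.03 → $152.85
  May: +$262.03 → $414.88
  Jun: +$262.03 → $676.91
  Jul: +$262.03 → $938.94
  Aug: +$262.03 → $1,200.97
  Sep: +$262.03 − $2,511.12 → -$1,048.12
  Oct: +$262.03 → -$786.09
  Nov: +$262.03 → -$524.06
  Dec: +$262.03 → -$262.03
  Jan: +$262.03 → $0.00
Lowest trial balance = -$1,048.12 (Sep)
Initial deposit = cushion − low point = $524.06 − (-$1,048.12) = $1,572.18

$1,572.18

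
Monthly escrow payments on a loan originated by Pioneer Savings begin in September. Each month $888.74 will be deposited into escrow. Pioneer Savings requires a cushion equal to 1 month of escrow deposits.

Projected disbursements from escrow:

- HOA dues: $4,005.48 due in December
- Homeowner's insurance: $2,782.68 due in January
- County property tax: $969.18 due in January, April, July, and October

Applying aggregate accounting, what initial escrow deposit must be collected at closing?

$5,171.56

Cushion = 1 × $888.74 = $888.74
Trial balance (start $0, +$888.74 each month, − disbursements):
  Sep: +$888.74 → $888.74
  Oct: +$888.74 − $969.18 → $808.30
  Nov: +$888.74 → $1,697.04
  Dec: +$888.74 − $4,005.48 → -$1,419.70
  Jan: +$888.74 − $3,751.86 → -$4,282.82
  Feb: +$888.74 → -$3,394.08
  Mar: +$888.74 → -$2,505.34
  Apr: +$888.74 − $969.18 → -$2,585.78
  May: +$888.74 → -$1,697.04
  Jun: +$888.74 → -$808.30
  Jul: +$888.74 − $969.18 → -$888.74
  Aug: +$888.74 → $0.00
Lowest trial balance = -$4,282.82 (Jan)
Initial deposit = cushion − low point = $888.74 − (-$4,282.82) = $5,171.56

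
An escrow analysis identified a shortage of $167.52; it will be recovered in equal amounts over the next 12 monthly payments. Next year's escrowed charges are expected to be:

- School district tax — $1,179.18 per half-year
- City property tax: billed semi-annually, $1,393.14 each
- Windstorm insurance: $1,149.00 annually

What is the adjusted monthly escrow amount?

School district tax = $1,179.18 × 2 = $2,358.36 per year
City property tax = $1,393.14 × 2 = $2,786.28 per year
Windstorm insurance = $1,149.00 per year
Annual escrow total = $2,358.36 + $2,786.28 + $1,149.00 = $6,293.64
Base monthly escrow = $6,293.64 / 12 = $524.47
Monthly shortage recovery: $167.52 ÷ 12 = $13.96
Adjusted monthly = $524.47 + $13.96 = $538.43

$538.43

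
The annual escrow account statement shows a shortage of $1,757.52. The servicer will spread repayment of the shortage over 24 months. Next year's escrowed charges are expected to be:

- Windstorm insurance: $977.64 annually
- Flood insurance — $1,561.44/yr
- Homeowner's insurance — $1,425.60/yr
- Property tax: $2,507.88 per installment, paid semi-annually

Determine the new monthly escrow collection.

Windstorm insurance — $977.64 annually
Flood insurance — $1,561.44 annually
Homeowner's insurance — $1,425.60 annually
Property tax — $2,507.88 × 2 = $5,015.76 annually
Total per year = $977.64 + $1,561.44 + $1,425.60 + $5,015.76 = $8,980.44
Monthly escrow = $8,980.44 / 12 = $748.37
Monthly shortage recovery: $1,757.52 / 24 = $73.23
Adjusted monthly = $748.37 + $73.23 = $821.60

$821.60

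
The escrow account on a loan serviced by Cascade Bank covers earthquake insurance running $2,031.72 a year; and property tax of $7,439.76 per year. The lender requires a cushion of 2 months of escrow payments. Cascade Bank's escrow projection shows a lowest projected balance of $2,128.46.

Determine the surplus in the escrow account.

Earthquake insurance — $2,031.72
Property tax — $7,439.76
Total annual escrow = $9,471.48
Per month = $9,471.48 ÷ 12 = $789.29
Required cushion = 2 × $789.29 = $1,578.58
Surplus = $2,128.46 − $1,578.58 = $549.88

$549.88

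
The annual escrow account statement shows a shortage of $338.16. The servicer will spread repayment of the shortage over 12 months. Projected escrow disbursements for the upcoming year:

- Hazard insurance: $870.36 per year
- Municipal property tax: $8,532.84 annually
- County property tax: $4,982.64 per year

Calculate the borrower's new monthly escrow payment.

Hazard insurance — $870.36 annually
Municipal property tax — $8,532.84 annually
County property tax — $4,982.64 annually
Yearly total = $870.36 + $8,532.84 + $4,982.64 = $14,385.84
Monthly escrow = $14,385.84 ÷ 12 = $1,198.82
Shortage per month = $338.16 ÷ 12 = $28.18
New monthly escrow = $1,198.82 + $28.18 = $1,227.00

$1,227.00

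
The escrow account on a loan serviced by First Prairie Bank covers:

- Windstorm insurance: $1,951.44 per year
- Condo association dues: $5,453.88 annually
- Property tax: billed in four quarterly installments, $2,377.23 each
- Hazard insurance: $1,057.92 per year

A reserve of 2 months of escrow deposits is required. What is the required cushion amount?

Windstorm insurance: $1,951.44/yr
Condo association dues: $5,453.88/yr
Property tax: $2,377.23 × 4 = $9,508.92/yr
Hazard insurance: $1,057.92/yr
Total per year = $1,951.44 + $5,453.88 + $9,508.92 + $1,057.92 = $17,972.16
Monthly = $17,972.16 / 12 = $1,497.68
Required cushion = 2 × $1,497.68 = $2,995.36

$2,995.36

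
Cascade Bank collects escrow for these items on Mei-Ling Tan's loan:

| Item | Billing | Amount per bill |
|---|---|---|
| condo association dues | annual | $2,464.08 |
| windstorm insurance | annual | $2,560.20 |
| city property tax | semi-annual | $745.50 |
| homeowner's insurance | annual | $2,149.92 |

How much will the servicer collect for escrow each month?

$722.10

Condo association dues — $2,464.08 per year
Windstorm insurance — $2,560.20 per year
City property tax — $745.50 × 2 = $1,491.00 per year
Homeowner's insurance — $2,149.92 per year
Yearly total = $8,665.20
Monthly escrow = $8,665.20 ÷ 12 = $722.10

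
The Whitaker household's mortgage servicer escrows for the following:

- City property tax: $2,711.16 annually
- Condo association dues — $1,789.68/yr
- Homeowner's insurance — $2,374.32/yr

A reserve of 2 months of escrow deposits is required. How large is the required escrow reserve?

$1,145.86

City property tax: $2,711.16 annually
Condo association dues: $1,789.68 annually
Homeowner's insurance: $2,374.32 annually
Yearly total = $6,875.16
Monthly = $6,875.16 ÷ 12 = $572.93
Required cushion = 2 × $572.93 = $1,145.86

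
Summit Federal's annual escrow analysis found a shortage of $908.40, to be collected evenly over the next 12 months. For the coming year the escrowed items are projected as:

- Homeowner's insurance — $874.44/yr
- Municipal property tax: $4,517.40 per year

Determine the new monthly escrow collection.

$525.02

Homeowner's insurance = $874.44
Municipal property tax = $4,517.40
Combined annual = $874.44 + $4,517.40 = $5,391.84
Monthly = $5,391.84 / 12 = $449.32
Shortage spread = $908.40 ÷ 12 = $75.70/mo
Adjusted monthly = $449.32 + $75.70 = $525.02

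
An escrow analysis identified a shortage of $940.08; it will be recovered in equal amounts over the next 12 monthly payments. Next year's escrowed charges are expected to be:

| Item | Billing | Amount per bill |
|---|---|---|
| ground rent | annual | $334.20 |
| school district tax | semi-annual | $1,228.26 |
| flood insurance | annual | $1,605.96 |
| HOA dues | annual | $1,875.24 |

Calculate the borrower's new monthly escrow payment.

Ground rent — $334.20
School district tax — $1,228.26 × 2 = $2,456.52
Flood insurance — $1,605.96
HOA dues — $1,875.24
Total annual escrow = $6,271.92
Base monthly escrow = $6,271.92 ÷ 12 = $522.66
Shortage per month = $940.08 ÷ 12 = $78.34
Adjusted monthly = $522.66 + $78.34 = $601.00

$601.00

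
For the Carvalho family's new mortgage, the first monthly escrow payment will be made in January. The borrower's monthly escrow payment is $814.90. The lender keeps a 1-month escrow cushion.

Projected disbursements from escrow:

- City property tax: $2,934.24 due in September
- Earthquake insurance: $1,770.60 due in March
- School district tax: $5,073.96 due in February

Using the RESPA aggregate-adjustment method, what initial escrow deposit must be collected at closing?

$5,214.76

Cushion = 1 × $814.90 = $814.90
Trial balance (start $0, +$814.90 each month, − disbursements):
  Jan: +$814.90 → $814.90
  Feb: +$814.90 − $5,073.96 → -$3,444.16
  Mar: +$814.90 − $1,770.60 → -$4,399.86
  Apr: +$814.90 → -$3,584.96
  May: +$814.90 → -$2,770.06
  Jun: +$814.90 → -$1,955.16
  Jul: +$814.90 → -$1,140.26
  Aug: +$814.90 → -$325.36
  Sep: +$814.90 − $2,934.24 → -$2,444.70
  Oct: +$814.90 → -$1,629.80
  Nov: +$814.90 → -$814.90
  Dec: +$814.90 → $0.00
Lowest trial balance = -$4,399.86 (Mar)
Initial deposit = cushion − low point = $814.90 − (-$4,399.86) = $5,214.76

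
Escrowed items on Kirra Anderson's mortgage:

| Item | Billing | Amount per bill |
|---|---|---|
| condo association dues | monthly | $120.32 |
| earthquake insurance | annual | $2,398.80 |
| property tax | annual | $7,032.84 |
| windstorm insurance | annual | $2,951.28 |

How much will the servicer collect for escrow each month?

Condo association dues — $120.32 × 12 = $1,443.84 per year
Earthquake insurance — $2,398.80 per year
Property tax — $7,032.84 per year
Windstorm insurance — $2,951.28 per year
Total annual escrow = $13,826.76
Per month = $13,826.76 ÷ 12 = $1,152.23

$1,152.23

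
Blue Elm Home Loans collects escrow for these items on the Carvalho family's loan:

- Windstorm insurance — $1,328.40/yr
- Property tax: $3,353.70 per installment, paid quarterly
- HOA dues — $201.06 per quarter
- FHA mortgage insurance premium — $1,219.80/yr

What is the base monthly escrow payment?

$1,397.27

Windstorm insurance — $1,328.40
Property tax — $3,353.70 × 4 = $13,414.80
HOA dues — $201.06 × 4 = $804.24
FHA mortgage insurance premium — $1,219.80
Annual escrow total = $16,767.24
Monthly escrow = $16,767.24 / 12 = $1,397.27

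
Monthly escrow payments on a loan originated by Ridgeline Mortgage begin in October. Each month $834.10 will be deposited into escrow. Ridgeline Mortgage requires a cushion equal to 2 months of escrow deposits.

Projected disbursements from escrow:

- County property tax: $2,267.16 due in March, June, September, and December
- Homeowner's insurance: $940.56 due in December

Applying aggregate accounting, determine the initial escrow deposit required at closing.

$2,373.62

Cushion = 2 × $834.10 = $1,668.20
Trial balance (start $0, +$834.10 each month, − disbursements):
  Oct: +$834.10 → $834.10
  Nov: +$834.10 → $1,668.20
  Dec: +$834.10 − $3,207.72 → -$705.42
  Jan: +$834.10 → $128.68
  Feb: +$834.10 → $962.78
  Mar: +$834.10 − $2,267.16 → -$470.28
  Apr: +$834.10 → $363.82
  May: +$834.10 → $1,197.92
  Jun: +$834.10 − $2,267.16 → -$235.14
  Jul: +$834.10 → $598.96
  Aug: +$834.10 → $1,433.06
  Sep: +$834.10 − $2,267.16 → $0.00
Lowest trial balance = -$705.42 (Dec)
Initial deposit = cushion − low point = $1,668.20 − (-$705.42) = $2,373.62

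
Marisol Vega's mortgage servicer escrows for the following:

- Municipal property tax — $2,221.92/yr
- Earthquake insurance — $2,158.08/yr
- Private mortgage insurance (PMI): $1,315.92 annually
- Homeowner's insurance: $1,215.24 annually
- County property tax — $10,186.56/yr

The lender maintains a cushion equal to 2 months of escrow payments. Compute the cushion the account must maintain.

Municipal property tax: $2,221.92 annually
Earthquake insurance: $2,158.08 annually
Private mortgage insurance (PMI): $1,315.92 annually
Homeowner's insurance: $1,215.24 annually
County property tax: $10,186.56 annually
Total annual escrow = $2,221.92 + $2,158.08 + $1,315.92 + $1,215.24 + $10,186.56 = $17,097.72
Per month = $17,097.72 ÷ 12 = $1,424.81
Reserve = 2 × $1,424.81 = $2,849.62

$2,849.62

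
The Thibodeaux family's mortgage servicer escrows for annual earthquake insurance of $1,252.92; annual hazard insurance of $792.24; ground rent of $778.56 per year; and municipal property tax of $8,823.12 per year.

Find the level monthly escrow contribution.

$970.57

Earthquake insurance — $1,252.92/yr
Hazard insurance — $792.24/yr
Ground rent — $778.56/yr
Municipal property tax — $8,823.12/yr
Yearly total = $1,252.92 + $792.24 + $778.56 + $8,823.12 = $11,646.84
Monthly escrow = $11,646.84 / 12 = $970.57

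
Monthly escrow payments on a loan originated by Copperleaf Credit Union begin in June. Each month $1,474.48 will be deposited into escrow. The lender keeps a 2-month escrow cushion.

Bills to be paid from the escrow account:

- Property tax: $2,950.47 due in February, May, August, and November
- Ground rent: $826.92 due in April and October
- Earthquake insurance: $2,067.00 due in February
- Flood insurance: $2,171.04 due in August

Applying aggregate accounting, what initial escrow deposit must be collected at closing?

Cushion = 2 × $1,474.48 = $2,948.96
Trial balance (start $0, +$1,474.48 each month, − disbursements):
  Jun: +$1,474.48 → $1,474.48
  Jul: +$1,474.48 → $2,948.96
  Aug: +$1,474.48 − $5,121.51 → -$698.07
  Sep: +$1,474.48 → $776.41
  Oct: +$1,474.48 − $826.92 → $1,423.97
  Nov: +$1,474.48 − $2,950.47 → -$52.02
  Dec: +$1,474.48 → $1,422.46
  Jan: +$1,474.48 → $2,896.94
  Feb: +$1,474.48 − $5,017.47 → -$646.05
  Mar: +$1,474.48 → $828.43
  Apr: +$1,474.48 − $826.92 → $1,475.99
  May: +$1,474.48 − $2,950.47 → $0.00
Lowest trial balance = -$698.07 (Aug)
Initial deposit = cushion − low point = $2,948.96 − (-$698.07) = $3,647.03

$3,647.03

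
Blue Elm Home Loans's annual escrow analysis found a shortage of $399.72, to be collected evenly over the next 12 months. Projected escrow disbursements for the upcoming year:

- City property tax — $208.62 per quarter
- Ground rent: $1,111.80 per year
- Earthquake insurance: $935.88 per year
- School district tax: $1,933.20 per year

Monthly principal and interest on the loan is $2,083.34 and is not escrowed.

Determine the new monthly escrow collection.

$434.59

City property tax: $208.62 × 4 = $834.48/yr
Ground rent: $1,111.80/yr
Earthquake insurance: $935.88/yr
School district tax: $1,933.20/yr
Annual escrow total = $4,815.36
Base monthly escrow = $4,815.36 ÷ 12 = $401.28
Shortage spread = $399.72 ÷ 12 = $33.31/mo
Adjusted monthly = $401.28 + $33.31 = $434.59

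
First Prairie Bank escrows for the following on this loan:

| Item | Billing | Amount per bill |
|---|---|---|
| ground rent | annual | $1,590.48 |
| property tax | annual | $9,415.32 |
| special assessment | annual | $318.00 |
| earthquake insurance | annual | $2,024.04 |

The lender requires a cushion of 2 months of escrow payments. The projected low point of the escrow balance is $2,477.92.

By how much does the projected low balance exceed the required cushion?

$253.28

Ground rent = $1,590.48 annually
Property tax = $9,415.32 annually
Special assessment = $318.00 annually
Earthquake insurance = $2,024.04 annually
Annual escrow total = $13,347.84
Monthly escrow = $13,347.84 ÷ 12 = $1,112.32
Required reserve = 2 × $1,112.32 = $2,224.64
Excess over cushion: $2,477.92 − $2,224.64 = $253.28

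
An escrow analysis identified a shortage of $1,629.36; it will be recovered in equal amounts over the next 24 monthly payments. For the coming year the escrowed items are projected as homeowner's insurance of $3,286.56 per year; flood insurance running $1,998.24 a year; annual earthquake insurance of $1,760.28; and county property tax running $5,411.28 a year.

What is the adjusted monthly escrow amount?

Homeowner's insurance — $3,286.56/yr
Flood insurance — $1,998.24/yr
Earthquake insurance — $1,760.28/yr
County property tax — $5,411.28/yr
Total annual escrow = $12,456.36
Per month = $12,456.36 ÷ 12 = $1,038.03
Shortage per month = $1,629.36 / 24 = $67.89
New monthly escrow = $1,038.03 + $67.89 = $1,105.92

$1,105.92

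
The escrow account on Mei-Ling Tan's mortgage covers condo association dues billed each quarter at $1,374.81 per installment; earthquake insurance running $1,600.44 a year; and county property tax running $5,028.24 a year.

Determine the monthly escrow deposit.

Condo association dues = $1,374.81 × 4 = $5,499.24 annually
Earthquake insurance = $1,600.44 annually
County property tax = $5,028.24 annually
Annual escrow total = $5,499.24 + $1,600.44 + $5,028.24 = $12,127.92
Monthly = $12,127.92 / 12 = $1,010.66

$1,010.66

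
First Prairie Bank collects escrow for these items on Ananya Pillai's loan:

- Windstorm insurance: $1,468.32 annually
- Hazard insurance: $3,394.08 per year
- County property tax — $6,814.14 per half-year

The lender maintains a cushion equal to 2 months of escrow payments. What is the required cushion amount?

$3,081.78

Windstorm insurance — $1,468.32/yr
Hazard insurance — $3,394.08/yr
County property tax — $6,814.14 × 2 = $13,628.28/yr
Combined annual = $1,468.32 + $3,394.08 + $13,628.28 = $18,490.68
Base monthly escrow = $18,490.68 / 12 = $1,540.89
Reserve = 2 × $1,540.89 = $3,081.78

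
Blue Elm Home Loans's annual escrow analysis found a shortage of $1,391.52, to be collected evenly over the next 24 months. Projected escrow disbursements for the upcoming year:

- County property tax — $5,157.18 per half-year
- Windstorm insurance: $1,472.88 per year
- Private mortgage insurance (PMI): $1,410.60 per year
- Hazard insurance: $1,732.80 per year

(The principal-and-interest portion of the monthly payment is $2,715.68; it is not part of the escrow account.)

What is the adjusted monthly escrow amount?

$1,302.20

County property tax: $5,157.18 × 2 = $10,314.36 per year
Windstorm insurance: $1,472.88 per year
Private mortgage insurance (PMI): $1,410.60 per year
Hazard insurance: $1,732.80 per year
Annual escrow total = $10,314.36 + $1,472.88 + $1,410.60 + $1,732.80 = $14,930.64
Per month = $14,930.64 ÷ 12 = $1,244.22
Monthly shortage recovery: $1,391.52 ÷ 24 = $57.98
New monthly escrow = $1,244.22 + $57.98 = $1,302.20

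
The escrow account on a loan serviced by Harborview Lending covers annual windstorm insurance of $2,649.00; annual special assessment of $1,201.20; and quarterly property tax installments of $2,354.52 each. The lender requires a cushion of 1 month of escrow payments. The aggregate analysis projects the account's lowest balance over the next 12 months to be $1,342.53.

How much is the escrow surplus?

$236.84

Windstorm insurance — $2,649.00
Special assessment — $1,201.20
Property tax — $2,354.52 × 4 = $9,418.08
Annual escrow total = $2,649.00 + $1,201.20 + $9,418.08 = $13,268.28
Monthly escrow = $13,268.28 ÷ 12 = $1,105.69
Required reserve = 1 × $1,105.69 = $1,105.69
Surplus = $1,342.53 − $1,105.69 = $236.84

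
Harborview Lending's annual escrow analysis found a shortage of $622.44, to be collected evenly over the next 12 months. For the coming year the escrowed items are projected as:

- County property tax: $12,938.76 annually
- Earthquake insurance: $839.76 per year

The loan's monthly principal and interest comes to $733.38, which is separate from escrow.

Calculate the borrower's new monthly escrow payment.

County property tax: $12,938.76 per year
Earthquake insurance: $839.76 per year
Yearly total = $12,938.76 + $839.76 = $13,778.52
Base monthly escrow = $13,778.52 ÷ 12 = $1,148.21
Shortage spread = $622.44 / 12 = $51.87/mo
New monthly escrow = $1,148.21 + $51.87 = $1,200.08

$1,200.08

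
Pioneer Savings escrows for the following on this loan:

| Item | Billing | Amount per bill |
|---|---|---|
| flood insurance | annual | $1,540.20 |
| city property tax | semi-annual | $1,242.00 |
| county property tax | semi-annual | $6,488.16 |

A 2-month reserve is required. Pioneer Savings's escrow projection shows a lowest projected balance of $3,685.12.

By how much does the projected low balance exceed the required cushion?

Flood insurance: $1,540.20 annually
City property tax: $1,242.00 × 2 = $2,484.00 annually
County property tax: $6,488.16 × 2 = $12,976.32 annually
Annual escrow total = $1,540.20 + $2,484.00 + $12,976.32 = $17,000.52
Per month = $17,000.52 / 12 = $1,416.71
Cushion = 2 × $1,416.71 = $2,833.42
Excess over cushion: $3,685.12 − $2,833.42 = $851.70

$851.70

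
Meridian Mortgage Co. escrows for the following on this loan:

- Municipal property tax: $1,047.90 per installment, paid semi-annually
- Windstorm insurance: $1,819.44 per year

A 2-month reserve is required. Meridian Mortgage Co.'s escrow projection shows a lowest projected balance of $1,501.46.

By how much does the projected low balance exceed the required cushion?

Municipal property tax: $1,047.90 × 2 = $2,095.80/yr
Windstorm insurance: $1,819.44/yr
Total annual escrow = $2,095.80 + $1,819.44 = $3,915.24
Monthly = $3,915.24 ÷ 12 = $326.27
Required reserve = 2 × $326.27 = $652.54
Excess over cushion: $1,501.46 − $652.54 = $848.92

$848.92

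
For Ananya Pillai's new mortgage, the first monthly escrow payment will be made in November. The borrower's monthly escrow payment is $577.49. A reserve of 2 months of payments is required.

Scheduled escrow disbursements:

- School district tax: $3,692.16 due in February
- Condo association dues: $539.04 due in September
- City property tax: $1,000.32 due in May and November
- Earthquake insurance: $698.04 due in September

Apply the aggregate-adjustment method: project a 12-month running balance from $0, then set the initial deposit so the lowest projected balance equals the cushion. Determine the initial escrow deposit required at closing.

Cushion = 2 × $577.49 = $1,154.98
Trial balance (start $0, +$577.49 each month, − disbursements):
  Nov: +$577.49 − $1,000.32 → -$422.83
  Dec: +$577.49 → $154.66
  Jan: +$577.49 → $732.15
  Feb: +$577.49 − $3,692.16 → -$2,382.52
  Mar: +$577.49 → -$1,805.03
  Apr: +$577.49 → -$1,227.54
  May: +$577.49 − $1,000.32 → -$1,650.37
  Jun: +$577.49 → -$1,072.88
  Jul: +$577.49 → -$495.39
  Aug: +$577.49 → $82.10
  Sep: +$577.49 − $1,237.08 → -$577.49
  Oct: +$577.49 → $0.00
Lowest trial balance = -$2,382.52 (Feb)
Initial deposit = cushion − low point = $1,154.98 − (-$2,382.52) = $3,537.50

$3,537.50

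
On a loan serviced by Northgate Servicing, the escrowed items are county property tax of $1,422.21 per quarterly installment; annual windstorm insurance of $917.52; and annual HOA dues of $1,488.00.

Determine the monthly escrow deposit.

County property tax — $1,422.21 × 4 = $5,688.84 per year
Windstorm insurance — $917.52 per year
HOA dues — $1,488.00 per year
Total per year = $8,094.36
Monthly = $8,094.36 / 12 = $674.53

$674.53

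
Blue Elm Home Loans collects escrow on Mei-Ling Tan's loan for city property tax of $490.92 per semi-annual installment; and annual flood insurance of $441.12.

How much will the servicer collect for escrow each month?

City property tax — $490.92 × 2 = $981.84/yr
Flood insurance — $441.12/yr
Combined annual = $981.84 + $441.12 = $1,422.96
Monthly escrow = $1,422.96 ÷ 12 = $118.58

$118.58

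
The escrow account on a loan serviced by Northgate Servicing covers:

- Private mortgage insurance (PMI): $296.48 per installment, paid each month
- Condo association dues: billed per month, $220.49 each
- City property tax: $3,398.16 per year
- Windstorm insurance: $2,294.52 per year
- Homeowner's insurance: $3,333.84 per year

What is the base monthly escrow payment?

$1,269.18

Private mortgage insurance (PMI) — $296.48 × 12 = $3,557.76 annually
Condo association dues — $220.49 × 12 = $2,645.88 annually
City property tax — $3,398.16 annually
Windstorm insurance — $2,294.52 annually
Homeowner's insurance — $3,333.84 annually
Total per year = $3,557.76 + $2,645.88 + $3,398.16 + $2,294.52 + $3,333.84 = $15,230.16
Monthly escrow = $15,230.16 / 12 = $1,269.18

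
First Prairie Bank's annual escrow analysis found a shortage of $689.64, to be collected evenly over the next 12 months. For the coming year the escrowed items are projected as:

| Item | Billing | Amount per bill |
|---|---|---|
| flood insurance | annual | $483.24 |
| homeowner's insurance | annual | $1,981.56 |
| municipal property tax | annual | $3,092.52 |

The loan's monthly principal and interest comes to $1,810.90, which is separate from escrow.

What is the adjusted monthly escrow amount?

Flood insurance: $483.24 per year
Homeowner's insurance: $1,981.56 per year
Municipal property tax: $3,092.52 per year
Total per year = $483.24 + $1,981.56 + $3,092.52 = $5,557.32
Monthly = $5,557.32 / 12 = $463.11
Monthly shortage recovery: $689.64 ÷ 12 = $57.47
New monthly escrow = $463.11 + $57.47 = $520.58

$520.58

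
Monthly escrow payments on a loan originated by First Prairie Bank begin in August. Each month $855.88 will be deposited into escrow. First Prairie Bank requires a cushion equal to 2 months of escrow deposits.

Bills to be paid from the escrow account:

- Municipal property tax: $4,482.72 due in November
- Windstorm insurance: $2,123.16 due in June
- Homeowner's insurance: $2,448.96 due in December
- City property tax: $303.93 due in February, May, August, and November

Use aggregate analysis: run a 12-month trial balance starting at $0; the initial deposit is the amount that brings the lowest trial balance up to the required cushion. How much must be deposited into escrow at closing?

$4,971.90

Cushion = 2 × $855.88 = $1,711.76
Trial balance (start $0, +$855.88 each month, − disbursements):
  Aug: +$855.88 − $303.93 → $551.95
  Sep: +$855.88 → $1,407.83
  Oct: +$855.88 → $2,263.71
  Nov: +$855.88 − $4,786.65 → -$1,667.06
  Dec: +$855.88 − $2,448.96 → -$3,260.14
  Jan: +$855.88 → -$2,404.26
  Feb: +$855.88 − $303.93 → -$1,852.31
  Mar: +$855.88 → -$996.43
  Apr: +$855.88 → -$140.55
  May: +$855.88 − $303.93 → $411.40
  Jun: +$855.88 − $2,123.16 → -$855.88
  Jul: +$855.88 → $0.00
Lowest trial balance = -$3,260.14 (Dec)
Initial deposit = cushion − low point = $1,711.76 − (-$3,260.14) = $4,971.90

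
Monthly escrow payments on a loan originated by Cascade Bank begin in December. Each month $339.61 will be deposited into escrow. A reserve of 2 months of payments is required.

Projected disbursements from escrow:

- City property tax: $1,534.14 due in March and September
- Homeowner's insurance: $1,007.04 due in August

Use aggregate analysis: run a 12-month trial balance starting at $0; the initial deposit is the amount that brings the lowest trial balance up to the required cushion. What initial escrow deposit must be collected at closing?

$1,358.44

Cushion = 2 × $339.61 = $679.22
Trial balance (start $0, +$339.61 each month, − disbursements):
  Dec: +$339.61 → $339.61
  Jan: +$339.61 → $679.22
  Feb: +$339.61 → $1,018.83
  Mar: +$339.61 − $1,534.14 → -$175.70
  Apr: +$339.61 → $163.91
  May: +$339.61 → $503.52
  Jun: +$339.61 → $843.13
  Jul: +$339.61 → $1,182.74
  Aug: +$339.61 − $1,007.04 → $515.31
  Sep: +$339.61 − $1,534.14 → -$679.22
  Oct: +$339.61 → -$339.61
  Nov: +$339.61 → $0.00
Lowest trial balance = -$679.22 (Sep)
Initial deposit = cushion − low point = $679.22 − (-$679.22) = $1,358.44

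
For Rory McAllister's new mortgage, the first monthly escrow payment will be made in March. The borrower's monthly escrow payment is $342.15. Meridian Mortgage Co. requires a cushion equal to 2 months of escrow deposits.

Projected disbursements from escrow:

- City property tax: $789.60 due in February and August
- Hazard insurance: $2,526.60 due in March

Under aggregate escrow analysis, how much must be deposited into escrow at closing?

$2,868.75

Cushion = 2 × $342.15 = $684.30
Trial balance (start $0, +$342.15 each month, − disbursements):
  Mar: +$342.15 − $2,526.60 → -$2,184.45
  Apr: +$342.15 → -$1,842.30
  May: +$342.15 → -$1,500.15
  Jun: +$342.15 → -$1,158.00
  Jul: +$342.15 → -$815.85
  Aug: +$342.15 − $789.60 → -$1,263.30
  Sep: +$342.15 → -$921.15
  Oct: +$342.15 → -$579.00
  Nov: +$342.15 → -$236.85
  Dec: +$342.15 → $105.30
  Jan: +$342.15 → $447.45
  Feb: +$342.15 − $789.60 → $0.00
Lowest trial balance = -$2,184.45 (Mar)
Initial deposit = cushion − low point = $684.30 − (-$2,184.45) = $2,868.75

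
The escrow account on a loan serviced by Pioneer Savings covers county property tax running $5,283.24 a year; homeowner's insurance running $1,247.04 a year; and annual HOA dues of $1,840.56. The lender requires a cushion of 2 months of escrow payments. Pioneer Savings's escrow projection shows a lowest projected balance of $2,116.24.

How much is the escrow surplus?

$721.10

County property tax — $5,283.24 per year
Homeowner's insurance — $1,247.04 per year
HOA dues — $1,840.56 per year
Combined annual = $8,370.84
Monthly escrow = $8,370.84 ÷ 12 = $697.57
Cushion = 2 × $697.57 = $1,395.14
Excess over cushion: $2,116.24 − $1,395.14 = $721.10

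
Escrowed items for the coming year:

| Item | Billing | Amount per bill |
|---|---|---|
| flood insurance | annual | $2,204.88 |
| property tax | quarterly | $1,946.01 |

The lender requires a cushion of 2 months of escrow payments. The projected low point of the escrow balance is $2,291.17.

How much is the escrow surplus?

$626.35

Flood insurance = $2,204.88
Property tax = $1,946.01 × 4 = $7,784.04
Total annual escrow = $2,204.88 + $7,784.04 = $9,988.92
Monthly escrow = $9,988.92 ÷ 12 = $832.41
Required reserve = 2 × $832.41 = $1,664.82
Excess over cushion: $2,291.17 − $1,664.82 = $626.35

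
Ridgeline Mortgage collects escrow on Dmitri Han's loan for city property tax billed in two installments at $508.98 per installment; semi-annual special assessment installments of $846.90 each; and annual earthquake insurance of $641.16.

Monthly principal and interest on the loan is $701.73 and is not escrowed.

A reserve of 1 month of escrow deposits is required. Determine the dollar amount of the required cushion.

City property tax: $508.98 × 2 = $1,017.96 annually
Special assessment: $846.90 × 2 = $1,693.80 annually
Earthquake insurance: $641.16 annually
Annual escrow total = $3,352.92
Monthly = $3,352.92 ÷ 12 = $279.41
Cushion = 1 × $279.41 = $279.41

$279.41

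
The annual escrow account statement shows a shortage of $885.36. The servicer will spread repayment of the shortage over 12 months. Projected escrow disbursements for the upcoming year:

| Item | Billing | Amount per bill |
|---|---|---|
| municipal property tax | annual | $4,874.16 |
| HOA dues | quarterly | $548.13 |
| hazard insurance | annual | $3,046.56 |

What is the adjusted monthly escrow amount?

Municipal property tax — $4,874.16 annually
HOA dues — $548.13 × 4 = $2,192.52 annually
Hazard insurance — $3,046.56 annually
Annual escrow total = $4,874.16 + $2,192.52 + $3,046.56 = $10,113.24
Monthly escrow = $10,113.24 / 12 = $842.77
Shortage per month = $885.36 / 12 = $73.78
New monthly escrow = $842.77 + $73.78 = $916.55

$916.55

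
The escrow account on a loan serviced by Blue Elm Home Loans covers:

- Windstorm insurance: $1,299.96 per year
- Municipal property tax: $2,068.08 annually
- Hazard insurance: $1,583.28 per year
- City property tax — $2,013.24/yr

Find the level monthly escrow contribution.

$580.38

Windstorm insurance — $1,299.96 annually
Municipal property tax — $2,068.08 annually
Hazard insurance — $1,583.28 annually
City property tax — $2,013.24 annually
Combined annual = $1,299.96 + $2,068.08 + $1,583.28 + $2,013.24 = $6,964.56
Base monthly escrow = $6,964.56 / 12 = $580.38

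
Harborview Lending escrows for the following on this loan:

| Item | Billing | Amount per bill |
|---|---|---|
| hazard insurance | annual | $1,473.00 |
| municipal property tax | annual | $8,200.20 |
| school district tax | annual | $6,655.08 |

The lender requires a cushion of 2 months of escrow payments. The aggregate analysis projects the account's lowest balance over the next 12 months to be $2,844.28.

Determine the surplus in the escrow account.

Hazard insurance = $1,473.00
Municipal property tax = $8,200.20
School district tax = $6,655.08
Total per year = $1,473.00 + $8,200.20 + $6,655.08 = $16,328.28
Per month = $16,328.28 / 12 = $1,360.69
Required reserve = 2 × $1,360.69 = $2,721.38
Excess over cushion: $2,844.28 − $2,721.38 = $122.90

$122.90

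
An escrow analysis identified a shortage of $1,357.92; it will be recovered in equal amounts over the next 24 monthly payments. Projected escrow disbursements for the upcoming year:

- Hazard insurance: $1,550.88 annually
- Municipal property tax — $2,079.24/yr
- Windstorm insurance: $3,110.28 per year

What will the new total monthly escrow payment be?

$618.28

Hazard insurance: $1,550.88 per year
Municipal property tax: $2,079.24 per year
Windstorm insurance: $3,110.28 per year
Yearly total = $1,550.88 + $2,079.24 + $3,110.28 = $6,740.40
Base monthly escrow = $6,740.40 / 12 = $561.70
Monthly shortage recovery: $1,357.92 ÷ 24 = $56.58
Adjusted monthly = $561.70 + $56.58 = $618.28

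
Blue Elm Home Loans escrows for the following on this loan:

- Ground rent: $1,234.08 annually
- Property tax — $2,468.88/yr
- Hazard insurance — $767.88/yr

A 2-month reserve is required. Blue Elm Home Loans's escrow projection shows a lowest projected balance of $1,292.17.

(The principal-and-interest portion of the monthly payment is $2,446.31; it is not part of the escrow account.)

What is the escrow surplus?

Ground rent = $1,234.08 annually
Property tax = $2,468.88 annually
Hazard insurance = $767.88 annually
Total annual escrow = $1,234.08 + $2,468.88 + $767.88 = $4,470.84
Monthly = $4,470.84 / 12 = $372.57
Cushion = 2 × $372.57 = $745.14
Excess over cushion: $1,292.17 − $745.14 = $547.03

$547.03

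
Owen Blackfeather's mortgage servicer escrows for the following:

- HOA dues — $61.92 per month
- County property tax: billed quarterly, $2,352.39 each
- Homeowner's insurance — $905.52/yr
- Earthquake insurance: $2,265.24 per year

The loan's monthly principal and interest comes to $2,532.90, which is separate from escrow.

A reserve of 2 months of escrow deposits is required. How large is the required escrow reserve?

$2,220.56

HOA dues = $61.92 × 12 = $743.04 per year
County property tax = $2,352.39 × 4 = $9,409.56 per year
Homeowner's insurance = $905.52 per year
Earthquake insurance = $2,265.24 per year
Combined annual = $13,323.36
Base monthly escrow = $13,323.36 / 12 = $1,110.28
Required cushion = 2 × $1,110.28 = $2,220.56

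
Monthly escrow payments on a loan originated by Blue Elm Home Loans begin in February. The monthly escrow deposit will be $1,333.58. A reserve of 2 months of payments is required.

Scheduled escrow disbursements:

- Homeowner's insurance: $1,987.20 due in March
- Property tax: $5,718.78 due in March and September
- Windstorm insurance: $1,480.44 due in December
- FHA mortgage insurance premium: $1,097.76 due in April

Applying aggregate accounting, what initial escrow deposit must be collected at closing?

Cushion = 2 × $1,333.58 = $2,667.16
Trial balance (start $0, +$1,333.58 each month, − disbursements):
  Feb: +$1,333.58 → $1,333.58
  Mar: +$1,333.58 − $7,705.98 → -$5,038.82
  Apr: +$1,333.58 − $1,097.76 → -$4,803.00
  May: +$1,333.58 → -$3,469.42
  Jun: +$1,333.58 → -$2,135.84
  Jul: +$1,333.58 → -$802.26
  Aug: +$1,333.58 → $531.32
  Sep: +$1,333.58 − $5,718.78 → -$3,853.88
  Oct: +$1,333.58 → -$2,520.30
  Nov: +$1,333.58 → -$1,186.72
  Dec: +$1,333.58 − $1,480.44 → -$1,333.58
  Jan: +$1,333.58 → $0.00
Lowest trial balance = -$5,038.82 (Mar)
Initial deposit = cushion − low point = $2,667.16 − (-$5,038.82) = $7,705.98

$7,705.98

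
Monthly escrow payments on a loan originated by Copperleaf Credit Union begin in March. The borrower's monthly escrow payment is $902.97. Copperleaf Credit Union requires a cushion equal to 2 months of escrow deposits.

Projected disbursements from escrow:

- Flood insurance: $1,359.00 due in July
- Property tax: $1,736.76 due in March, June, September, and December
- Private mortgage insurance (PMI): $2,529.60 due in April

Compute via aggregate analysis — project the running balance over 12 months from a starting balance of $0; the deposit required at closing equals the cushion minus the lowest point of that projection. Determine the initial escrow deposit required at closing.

Cushion = 2 × $902.97 = $1,805.94
Trial balance (start $0, +$902.97 each month, − disbursements):
  Mar: +$902.97 − $1,736.76 → -$833.79
  Apr: +$902.97 − $2,529.60 → -$2,460.42
  May: +$902.97 → -$1,557.45
  Jun: +$902.97 − $1,736.76 → -$2,391.24
  Jul: +$902.97 − $1,359.00 → -$2,847.27
  Aug: +$902.97 → -$1,944.30
  Sep: +$902.97 − $1,736.76 → -$2,778.09
  Oct: +$902.97 → -$1,875.12
  Nov: +$902.97 → -$972.15
  Dec: +$902.97 − $1,736.76 → -$1,805.94
  Jan: +$902.97 → -$902.97
  Feb: +$902.97 → $0.00
Lowest trial balance = -$2,847.27 (Jul)
Initial deposit = cushion − low point = $1,805.94 − (-$2,847.27) = $4,653.21

$4,653.21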